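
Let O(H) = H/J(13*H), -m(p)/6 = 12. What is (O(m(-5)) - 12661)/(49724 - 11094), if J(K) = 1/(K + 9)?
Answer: 54083/38630 ≈ 1.4000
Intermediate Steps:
m(p) = -72 (m(p) = -6*12 = -72)
J(K) = 1/(9 + K)
O(H) = H*(9 + 13*H) (O(H) = H/(1/(9 + 13*H)) = H*(9 + 13*H))
(O(m(-5)) - 12661)/(49724 - 11094) = (-72*(9 + 13*(-72)) - 12661)/(49724 - 11094) = (-72*(9 - 936) - 12661)/38630 = (-72*(-927) - 12661)*(1/38630) = (66744 - 12661)*(1/38630) = 54083*(1/38630) = 54083/38630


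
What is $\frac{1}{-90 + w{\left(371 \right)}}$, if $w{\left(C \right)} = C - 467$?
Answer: $- \frac{1}{186} \approx -0.0053763$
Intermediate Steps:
$w{\left(C \right)} = -467 + C$ ($w{\left(C \right)} = C - 467 = -467 + C$)
$\frac{1}{-90 + w{\left(371 \right)}} = \frac{1}{-90 + \left(-467 + 371\right)} = \frac{1}{-90 - 96} = \frac{1}{-186} = - \frac{1}{186}$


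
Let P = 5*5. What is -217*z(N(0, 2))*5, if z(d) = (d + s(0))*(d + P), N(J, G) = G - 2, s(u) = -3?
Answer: 81375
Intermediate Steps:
P = 25
N(J, G) = -2 + G
z(d) = (-3 + d)*(25 + d) (z(d) = (d - 3)*(d + 25) = (-3 + d)*(25 + d))
-217*z(N(0, 2))*5 = -217*(-75 + (-2 + 2)**2 + 22*(-2 + 2))*5 = -217*(-75 + 0**2 + 22*0)*5 = -217*(-75 + 0 + 0)*5 = -217*(-75)*5 = 16275*5 = 81375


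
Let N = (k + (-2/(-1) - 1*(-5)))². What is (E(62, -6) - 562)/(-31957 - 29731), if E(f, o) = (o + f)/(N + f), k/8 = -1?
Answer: 2525/277596 ≈ 0.0090960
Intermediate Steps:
k = -8 (k = 8*(-1) = -8)
N = 1 (N = (-8 + (-2/(-1) - 1*(-5)))² = (-8 + (-2*(-1) + 5))² = (-8 + (2 + 5))² = (-8 + 7)² = (-1)² = 1)
E(f, o) = (f + o)/(1 + f) (E(f, o) = (o + f)/(1 + f) = (f + o)/(1 + f))
(E(62, -6) - 562)/(-31957 - 29731) = ((62 - 6)/(1 + 62) - 562)/(-31957 - 29731) = (56/63 - 562)/(-61688) = ((1/63)*56 - 562)*(-1/61688) = (8/9 - 562)*(-1/61688) = -5050/9*(-1/61688) = 2525/277596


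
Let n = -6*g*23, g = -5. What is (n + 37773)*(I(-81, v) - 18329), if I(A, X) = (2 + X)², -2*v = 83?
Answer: -2579905725/4 ≈ -6.4498e+8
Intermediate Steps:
v = -83/2 (v = -½*83 = -83/2 ≈ -41.500)
n = 690 (n = -6*(-5)*23 = 30*23 = 690)
(n + 37773)*(I(-81, v) - 18329) = (690 + 37773)*((2 - 83/2)² - 18329) = 38463*((-79/2)² - 18329) = 38463*(6241/4 - 18329) = 38463*(-67075/4) = -2579905725/4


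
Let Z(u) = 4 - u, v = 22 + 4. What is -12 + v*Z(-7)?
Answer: 274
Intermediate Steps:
v = 26
-12 + v*Z(-7) = -12 + 26*(4 - 1*(-7)) = -12 + 26*(4 + 7) = -12 + 26*11 = -12 + 286 = 274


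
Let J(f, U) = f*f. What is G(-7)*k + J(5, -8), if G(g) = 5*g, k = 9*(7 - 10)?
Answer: 970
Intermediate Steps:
k = -27 (k = 9*(-3) = -27)
J(f, U) = f**2
G(-7)*k + J(5, -8) = (5*(-7))*(-27) + 5**2 = -35*(-27) + 25 = 945 + 25 = 970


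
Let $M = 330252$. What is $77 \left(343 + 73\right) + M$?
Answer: $362284$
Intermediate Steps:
$77 \left(343 + 73\right) + M = 77 \left(343 + 73\right) + 330252 = 77 \cdot 416 + 330252 = 32032 + 330252 = 362284$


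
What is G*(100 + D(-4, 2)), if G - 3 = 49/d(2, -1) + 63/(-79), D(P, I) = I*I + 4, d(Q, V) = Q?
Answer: 227826/79 ≈ 2883.9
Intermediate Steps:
D(P, I) = 4 + I**2 (D(P, I) = I**2 + 4 = 4 + I**2)
G = 4219/158 (G = 3 + (49/2 + 63/(-79)) = 3 + (49*(1/2) + 63*(-1/79)) = 3 + (49/2 - 63/79) = 3 + 3745/158 = 4219/158 ≈ 26.703)
G*(100 + D(-4, 2)) = 4219*(100 + (4 + 2**2))/158 = 4219*(100 + (4 + 4))/158 = 4219*(100 + 8)/158 = (4219/158)*108 = 227826/79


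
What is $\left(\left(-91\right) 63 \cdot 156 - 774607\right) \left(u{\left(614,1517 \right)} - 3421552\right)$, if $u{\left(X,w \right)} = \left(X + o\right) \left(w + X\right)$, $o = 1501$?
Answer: $-1811672348915$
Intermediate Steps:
$u{\left(X,w \right)} = \left(1501 + X\right) \left(X + w\right)$ ($u{\left(X,w \right)} = \left(X + 1501\right) \left(w + X\right) = \left(1501 + X\right) \left(X + w\right)$)
$\left(\left(-91\right) 63 \cdot 156 - 774607\right) \left(u{\left(614,1517 \right)} - 3421552\right) = \left(\left(-91\right) 63 \cdot 156 - 774607\right) \left(\left(614^{2} + 1501 \cdot 614 + 1501 \cdot 1517 + 614 \cdot 1517\right) - 3421552\right) = \left(\left(-5733\right) 156 - 774607\right) \left(\left(376996 + 921614 + 2277017 + 931438\right) - 3421552\right) = \left(-894348 - 774607\right) \left(4507065 - 3421552\right) = \left(-1668955\right) 1085513 = -1811672348915$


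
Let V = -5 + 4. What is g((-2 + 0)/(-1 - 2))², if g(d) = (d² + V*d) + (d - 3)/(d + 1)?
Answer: 5329/2025 ≈ 2.6316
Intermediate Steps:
V = -1
g(d) = d² - d + (-3 + d)/(1 + d) (g(d) = (d² - d) + (d - 3)/(d + 1) = (d² - d) + (-3 + d)/(1 + d) = d² - d + (-3 + d)/(1 + d))
g((-2 + 0)/(-1 - 2))² = ((-3 + ((-2 + 0)/(-1 - 2))³)/(1 + (-2 + 0)/(-1 - 2)))² = ((-3 + (-2/(-3))³)/(1 - 2/(-3)))² = ((-3 + (-2*(-⅓))³)/(1 - 2*(-⅓)))² = ((-3 + (⅔)³)/(1 + ⅔))² = ((-3 + 8/27)/(5/3))² = ((⅗)*(-73/27))² = (-73/45)² = 5329/2025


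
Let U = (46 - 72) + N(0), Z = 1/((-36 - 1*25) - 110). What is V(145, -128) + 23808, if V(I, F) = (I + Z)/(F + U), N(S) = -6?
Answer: 325681043/13680 ≈ 23807.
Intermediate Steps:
Z = -1/171 (Z = 1/((-36 - 25) - 110) = 1/(-61 - 110) = 1/(-171) = -1/171 ≈ -0.0058480)
U = -32 (U = (46 - 72) - 6 = -26 - 6 = -32)
V(I, F) = (-1/171 + I)/(-32 + F) (V(I, F) = (I - 1/171)/(F - 32) = (-1/171 + I)/(-32 + F))
V(145, -128) + 23808 = (-1/171 + 145)/(-32 - 128) + 23808 = (24794/171)/(-160) + 23808 = -1/160*24794/171 + 23808 = -12397/13680 + 23808 = 325681043/13680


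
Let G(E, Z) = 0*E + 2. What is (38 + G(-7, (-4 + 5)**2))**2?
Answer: 1600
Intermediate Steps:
G(E, Z) = 2 (G(E, Z) = 0 + 2 = 2)
(38 + G(-7, (-4 + 5)**2))**2 = (38 + 2)**2 = 40**2 = 1600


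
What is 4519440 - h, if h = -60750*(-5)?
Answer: 4215690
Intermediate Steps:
h = 303750 (h = -810*(-375) = 303750)
4519440 - h = 4519440 - 1*303750 = 4519440 - 303750 = 4215690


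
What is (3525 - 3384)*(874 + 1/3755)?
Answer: 462743811/3755 ≈ 1.2323e+5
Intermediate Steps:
(3525 - 3384)*(874 + 1/3755) = 141*(874 + 1/3755) = 141*(3281871/3755) = 462743811/3755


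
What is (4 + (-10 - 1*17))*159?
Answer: -3657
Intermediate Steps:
(4 + (-10 - 1*17))*159 = (4 + (-10 - 17))*159 = (4 - 27)*159 = -23*159 = -3657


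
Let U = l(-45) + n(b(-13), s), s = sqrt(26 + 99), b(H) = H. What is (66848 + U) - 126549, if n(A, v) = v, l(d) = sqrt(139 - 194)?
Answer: -59701 + 5*sqrt(5) + I*sqrt(55) ≈ -59690.0 + 7.4162*I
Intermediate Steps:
l(d) = I*sqrt(55) (l(d) = sqrt(-55) = I*sqrt(55))
s = 5*sqrt(5) (s = sqrt(125) = 5*sqrt(5) ≈ 11.180)
U = 5*sqrt(5) + I*sqrt(55) (U = I*sqrt(55) + 5*sqrt(5) = 5*sqrt(5) + I*sqrt(55) ≈ 11.18 + 7.4162*I)
(66848 + U) - 126549 = (66848 + (5*sqrt(5) + I*sqrt(55))) - 126549 = (66848 + 5*sqrt(5) + I*sqrt(55)) - 126549 = -59701 + 5*sqrt(5) + I*sqrt(55)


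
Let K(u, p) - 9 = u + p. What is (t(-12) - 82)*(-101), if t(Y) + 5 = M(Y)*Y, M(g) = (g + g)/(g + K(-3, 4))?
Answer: 23331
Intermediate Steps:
K(u, p) = 9 + p + u (K(u, p) = 9 + (u + p) = 9 + (p + u) = 9 + p + u)
M(g) = 2*g/(10 + g) (M(g) = (g + g)/(g + (9 + 4 - 3)) = (2*g)/(g + 10) = (2*g)/(10 + g) = 2*g/(10 + g))
t(Y) = -5 + 2*Y²/(10 + Y) (t(Y) = -5 + (2*Y/(10 + Y))*Y = -5 + 2*Y²/(10 + Y))
(t(-12) - 82)*(-101) = ((-50 - 5*(-12) + 2*(-12)²)/(10 - 12) - 82)*(-101) = ((-50 + 60 + 2*144)/(-2) - 82)*(-101) = (-(-50 + 60 + 288)/2 - 82)*(-101) = (-½*298 - 82)*(-101) = (-149 - 82)*(-101) = -231*(-101) = 23331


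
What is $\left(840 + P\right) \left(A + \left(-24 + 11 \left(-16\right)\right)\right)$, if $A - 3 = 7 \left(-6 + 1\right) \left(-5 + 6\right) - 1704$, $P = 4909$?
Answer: $-11130064$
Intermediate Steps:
$A = -1736$ ($A = 3 + \left(7 \left(-6 + 1\right) \left(-5 + 6\right) - 1704\right) = 3 - \left(1704 - 7 \left(\left(-5\right) 1\right)\right) = 3 + \left(7 \left(-5\right) - 1704\right) = 3 - 1739 = -1736$)
$\left(840 + P\right) \left(A + \left(-24 + 11 \left(-16\right)\right)\right) = \left(840 + 4909\right) \left(-1736 + \left(-24 + 11 \left(-16\right)\right)\right) = 5749 \left(-1736 - 200\right) = 5749 \left(-1936\right) = -11130064$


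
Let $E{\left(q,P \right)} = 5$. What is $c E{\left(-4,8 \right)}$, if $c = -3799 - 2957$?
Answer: $-33780$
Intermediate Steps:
$c = -6756$ ($c = -3799 - 2957 = -6756$)
$c E{\left(-4,8 \right)} = \left(-6756\right) 5 = -33780$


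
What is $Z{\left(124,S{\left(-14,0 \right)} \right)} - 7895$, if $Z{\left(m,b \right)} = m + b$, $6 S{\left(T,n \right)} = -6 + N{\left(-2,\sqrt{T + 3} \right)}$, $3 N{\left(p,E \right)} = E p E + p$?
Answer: $- \frac{69938}{9} \approx -7770.9$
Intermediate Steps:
$N{\left(p,E \right)} = \frac{p}{3} + \frac{p E^{2}}{3}$ ($N{\left(p,E \right)} = \frac{E p E + p}{3} = \frac{p E^{2} + p}{3} = \frac{p + p E^{2}}{3} = \frac{p}{3} + \frac{p E^{2}}{3}$)
$S{\left(T,n \right)} = - \frac{13}{9} - \frac{T}{9}$ ($S{\left(T,n \right)} = \frac{-6 + \frac{1}{3} \left(-2\right) \left(1 + \left(\sqrt{T + 3}\right)^{2}\right)}{6} = \frac{-6 + \frac{1}{3} \left(-2\right) \left(1 + \left(\sqrt{3 + T}\right)^{2}\right)}{6} = \frac{-6 + \frac{1}{3} \left(-2\right) \left(1 + \left(3 + T\right)\right)}{6} = \frac{-6 + \frac{1}{3} \left(-2\right) \left(4 + T\right)}{6} = \frac{-6 - \left(\frac{8}{3} + \frac{2 T}{3}\right)}{6} = \frac{- \frac{26}{3} - \frac{2 T}{3}}{6} = - \frac{13}{9} - \frac{T}{9}$)
$Z{\left(m,b \right)} = b + m$
$Z{\left(124,S{\left(-14,0 \right)} \right)} - 7895 = \left(\left(- \frac{13}{9} - - \frac{14}{9}\right) + 124\right) - 7895 = \left(\left(- \frac{13}{9} + \frac{14}{9}\right) + 124\right) - 7895 = \left(\frac{1}{9} + 124\right) - 7895 = \frac{1117}{9} - 7895 = - \frac{69938}{9}$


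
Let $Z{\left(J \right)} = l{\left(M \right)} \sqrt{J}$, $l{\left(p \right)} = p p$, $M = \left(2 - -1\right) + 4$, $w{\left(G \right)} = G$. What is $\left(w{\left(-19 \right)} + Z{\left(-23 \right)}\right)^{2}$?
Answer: $\left(19 - 49 i \sqrt{23}\right)^{2} \approx -54862.0 - 8929.8 i$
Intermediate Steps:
$M = 7$ ($M = \left(2 + 1\right) + 4 = 3 + 4 = 7$)
$l{\left(p \right)} = p^{2}$
$Z{\left(J \right)} = 49 \sqrt{J}$ ($Z{\left(J \right)} = 7^{2} \sqrt{J} = 49 \sqrt{J}$)
$\left(w{\left(-19 \right)} + Z{\left(-23 \right)}\right)^{2} = \left(-19 + 49 \sqrt{-23}\right)^{2} = \left(-19 + 49 i \sqrt{23}\right)^{2}$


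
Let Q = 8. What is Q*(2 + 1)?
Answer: 24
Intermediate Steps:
Q*(2 + 1) = 8*(2 + 1) = 8*3 = 24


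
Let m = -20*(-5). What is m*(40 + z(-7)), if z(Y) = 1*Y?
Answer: 3300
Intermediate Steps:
z(Y) = Y
m = 100
m*(40 + z(-7)) = 100*(40 - 7) = 100*33 = 3300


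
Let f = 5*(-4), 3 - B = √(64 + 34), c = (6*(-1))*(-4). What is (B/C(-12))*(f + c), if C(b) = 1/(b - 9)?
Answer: -252 + 588*√2 ≈ 579.56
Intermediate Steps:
C(b) = 1/(-9 + b)
c = 24 (c = -6*(-4) = 24)
B = 3 - 7*√2 (B = 3 - √(64 + 34) = 3 - √98 = 3 - 7*√2 ≈ -6.8995)
f = -20
(B/C(-12))*(f + c) = ((3 - 7*√2)/(1/(-9 - 12)))*(-20 + 24) = ((3 - 7*√2)/(1/(-21)))*4 = ((3 - 7*√2)/(-1/21))*4 = ((3 - 7*√2)*(-21))*4 = (-63 + 147*√2)*4 = -252 + 588*√2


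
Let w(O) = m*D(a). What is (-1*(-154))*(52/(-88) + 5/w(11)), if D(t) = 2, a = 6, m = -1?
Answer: -476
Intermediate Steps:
w(O) = -2 (w(O) = -1*2 = -2)
(-1*(-154))*(52/(-88) + 5/w(11)) = (-1*(-154))*(52/(-88) + 5/(-2)) = 154*(52*(-1/88) + 5*(-½)) = 154*(-13/22 - 5/2) = 154*(-34/11) = -476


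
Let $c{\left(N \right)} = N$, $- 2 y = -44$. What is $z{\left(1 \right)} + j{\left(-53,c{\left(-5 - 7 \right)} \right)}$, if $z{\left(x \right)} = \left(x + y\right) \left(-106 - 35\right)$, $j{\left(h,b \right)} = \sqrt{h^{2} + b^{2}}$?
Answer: $-3243 + \sqrt{2953} \approx -3188.7$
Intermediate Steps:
$y = 22$ ($y = \left(- \frac{1}{2}\right) \left(-44\right) = 22$)
$j{\left(h,b \right)} = \sqrt{b^{2} + h^{2}}$
$z{\left(x \right)} = -3102 - 141 x$ ($z{\left(x \right)} = \left(x + 22\right) \left(-106 - 35\right) = \left(22 + x\right) \left(-141\right) = -3102 - 141 x$)
$z{\left(1 \right)} + j{\left(-53,c{\left(-5 - 7 \right)} \right)} = \left(-3102 - 141\right) + \sqrt{\left(-5 - 7\right)^{2} + \left(-53\right)^{2}} = \left(-3102 - 141\right) + \sqrt{\left(-5 - 7\right)^{2} + 2809} = -3243 + \sqrt{\left(-12\right)^{2} + 2809} = -3243 + \sqrt{144 + 2809} = -3243 + \sqrt{2953}$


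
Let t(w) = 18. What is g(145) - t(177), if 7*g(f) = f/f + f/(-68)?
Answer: -1235/68 ≈ -18.162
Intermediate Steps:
g(f) = ⅐ - f/476 (g(f) = (f/f + f/(-68))/7 = (1 + f*(-1/68))/7 = (1 - f/68)/7 = ⅐ - f/476)
g(145) - t(177) = (⅐ - 1/476*145) - 1*18 = (⅐ - 145/476) - 18 = -11/68 - 18 = -1235/68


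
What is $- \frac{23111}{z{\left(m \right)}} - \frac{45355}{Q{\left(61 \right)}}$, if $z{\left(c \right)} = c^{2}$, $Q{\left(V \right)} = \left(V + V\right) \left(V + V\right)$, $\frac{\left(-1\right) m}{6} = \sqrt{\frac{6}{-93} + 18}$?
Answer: $- \frac{2892833381}{74479536} \approx -38.841$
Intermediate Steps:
$m = - \frac{12 \sqrt{4309}}{31}$ ($m = - 6 \sqrt{\frac{6}{-93} + 18} = - 6 \sqrt{6 \left(- \frac{1}{93}\right) + 18} = - 6 \sqrt{- \frac{2}{31} + 18} = - 6 \sqrt{\frac{556}{31}} = - 6 \frac{2 \sqrt{4309}}{31} = - \frac{12 \sqrt{4309}}{31} \approx -25.41$)
$Q{\left(V \right)} = 4 V^{2}$ ($Q{\left(V \right)} = 2 V 2 V = 4 V^{2}$)
$- \frac{23111}{z{\left(m \right)}} - \frac{45355}{Q{\left(61 \right)}} = - \frac{23111}{\left(- \frac{12 \sqrt{4309}}{31}\right)^{2}} - \frac{45355}{4 \cdot 61^{2}} = - \frac{23111}{\frac{20016}{31}} - \frac{45355}{4 \cdot 3721} = \left(-23111\right) \frac{31}{20016} - \frac{45355}{14884} = - \frac{716441}{20016} - \frac{45355}{14884} = - \frac{2892833381}{74479536}$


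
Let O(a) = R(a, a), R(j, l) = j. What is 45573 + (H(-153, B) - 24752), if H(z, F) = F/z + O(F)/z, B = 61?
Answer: 3185491/153 ≈ 20820.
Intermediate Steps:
O(a) = a
H(z, F) = 2*F/z (H(z, F) = F/z + F/z = 2*F/z)
45573 + (H(-153, B) - 24752) = 45573 + (2*61/(-153) - 24752) = 45573 + (2*61*(-1/153) - 24752) = 45573 + (-122/153 - 24752) = 45573 - 3787178/153 = 3185491/153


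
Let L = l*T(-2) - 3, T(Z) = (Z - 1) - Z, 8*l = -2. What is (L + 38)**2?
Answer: 19881/16 ≈ 1242.6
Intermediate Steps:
l = -1/4 (l = (1/8)*(-2) = -1/4 ≈ -0.25000)
T(Z) = -1 (T(Z) = (-1 + Z) - Z = -1)
L = -11/4 (L = -1/4*(-1) - 3 = 1/4 - 3 = -11/4 ≈ -2.7500)
(L + 38)**2 = (-11/4 + 38)**2 = (141/4)**2 = 19881/16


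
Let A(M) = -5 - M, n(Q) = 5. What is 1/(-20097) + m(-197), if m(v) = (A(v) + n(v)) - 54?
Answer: 2873870/20097 ≈ 143.00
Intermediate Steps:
m(v) = -54 - v (m(v) = ((-5 - v) + 5) - 54 = -v - 54 = -54 - v)
1/(-20097) + m(-197) = 1/(-20097) + (-54 - 1*(-197)) = -1/20097 + (-54 + 197) = -1/20097 + 143 = 2873870/20097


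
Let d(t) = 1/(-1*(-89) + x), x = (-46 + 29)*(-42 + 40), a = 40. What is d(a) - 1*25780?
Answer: -3170939/123 ≈ -25780.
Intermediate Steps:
x = 34 (x = -17*(-2) = 34)
d(t) = 1/123 (d(t) = 1/(-1*(-89) + 34) = 1/(89 + 34) = 1/123)
d(a) - 1*25780 = 1/123 - 1*25780 = 1/123 - 25780 = -3170939/123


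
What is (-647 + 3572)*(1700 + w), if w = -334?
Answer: 3995550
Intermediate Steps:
(-647 + 3572)*(1700 + w) = (-647 + 3572)*(1700 - 334) = 2925*1366 = 3995550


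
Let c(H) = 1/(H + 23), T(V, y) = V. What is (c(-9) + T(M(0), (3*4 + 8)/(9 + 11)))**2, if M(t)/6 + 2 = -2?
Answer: 112225/196 ≈ 572.58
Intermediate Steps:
M(t) = -24 (M(t) = -12 + 6*(-2) = -12 - 12 = -24)
c(H) = 1/(23 + H)
(c(-9) + T(M(0), (3*4 + 8)/(9 + 11)))**2 = (1/(23 - 9) - 24)**2 = (1/14 - 24)**2 = (-335/14)**2 = 112225/196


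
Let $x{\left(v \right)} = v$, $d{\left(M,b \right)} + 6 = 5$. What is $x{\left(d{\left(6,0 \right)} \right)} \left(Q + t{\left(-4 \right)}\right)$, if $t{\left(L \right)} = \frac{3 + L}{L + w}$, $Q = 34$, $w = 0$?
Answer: $- \frac{137}{4} \approx -34.25$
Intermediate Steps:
$d{\left(M,b \right)} = -1$ ($d{\left(M,b \right)} = -6 + 5 = -1$)
$t{\left(L \right)} = \frac{3 + L}{L}$ ($t{\left(L \right)} = \frac{3 + L}{L + 0} = \frac{3 + L}{L}$)
$x{\left(d{\left(6,0 \right)} \right)} \left(Q + t{\left(-4 \right)}\right) = - (34 + \frac{3 - 4}{-4}) = - (34 - - \frac{1}{4}) = - (34 + \frac{1}{4}) = \left(-1\right) \frac{137}{4} = - \frac{137}{4}$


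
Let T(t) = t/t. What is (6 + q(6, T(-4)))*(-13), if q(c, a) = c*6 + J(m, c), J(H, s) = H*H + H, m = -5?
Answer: -806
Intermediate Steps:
T(t) = 1
J(H, s) = H + H² (J(H, s) = H² + H = H + H²)
q(c, a) = 20 + 6*c (q(c, a) = c*6 - 5*(1 - 5) = 6*c - 5*(-4) = 6*c + 20 = 20 + 6*c)
(6 + q(6, T(-4)))*(-13) = (6 + (20 + 6*6))*(-13) = (6 + (20 + 36))*(-13) = (6 + 56)*(-13) = 62*(-13) = -806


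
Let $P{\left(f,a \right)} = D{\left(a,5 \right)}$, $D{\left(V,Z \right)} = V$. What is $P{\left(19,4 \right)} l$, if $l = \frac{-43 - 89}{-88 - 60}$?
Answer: $\frac{132}{37} \approx 3.5676$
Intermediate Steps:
$P{\left(f,a \right)} = a$
$l = \frac{33}{37}$ ($l = - \frac{132}{-148} = \left(-132\right) \left(- \frac{1}{148}\right) = \frac{33}{37} \approx 0.89189$)
$P{\left(19,4 \right)} l = 4 \cdot \frac{33}{37} = \frac{132}{37}$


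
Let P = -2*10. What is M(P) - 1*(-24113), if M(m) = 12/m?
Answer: 120562/5 ≈ 24112.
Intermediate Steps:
P = -20
M(P) - 1*(-24113) = 12/(-20) - 1*(-24113) = 12*(-1/20) + 24113 = -⅗ + 24113 = 120562/5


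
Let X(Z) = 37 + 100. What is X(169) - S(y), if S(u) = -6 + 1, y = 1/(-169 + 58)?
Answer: 142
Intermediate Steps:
X(Z) = 137
y = -1/111 (y = 1/(-111) = -1/111 ≈ -0.0090090)
S(u) = -5
X(169) - S(y) = 137 - 1*(-5) = 137 + 5 = 142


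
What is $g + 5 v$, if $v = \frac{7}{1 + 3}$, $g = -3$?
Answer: $\frac{23}{4} \approx 5.75$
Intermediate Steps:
$v = \frac{7}{4} \approx 1.75$
$g + 5 v = -3 + 5 \cdot \frac{7}{4} = -3 + \frac{35}{4} = \frac{23}{4}$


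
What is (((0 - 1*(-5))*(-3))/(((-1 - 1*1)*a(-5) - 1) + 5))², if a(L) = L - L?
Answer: 225/16 ≈ 14.063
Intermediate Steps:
a(L) = 0
(((0 - 1*(-5))*(-3))/(((-1 - 1*1)*a(-5) - 1) + 5))² = (((0 - 1*(-5))*(-3))/(((-1 - 1*1)*0 - 1) + 5))² = (((0 + 5)*(-3))/(((-1 - 1)*0 - 1) + 5))² = ((5*(-3))/((-2*0 - 1) + 5))² = (-15/((0 - 1) + 5))² = (-15/(-1 + 5))² = (-15/4)² = 225/16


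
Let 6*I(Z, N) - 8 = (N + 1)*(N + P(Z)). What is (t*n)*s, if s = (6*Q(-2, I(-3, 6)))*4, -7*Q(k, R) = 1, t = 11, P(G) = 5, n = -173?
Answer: 45672/7 ≈ 6524.6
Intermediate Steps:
I(Z, N) = 4/3 + (1 + N)*(5 + N)/6 (I(Z, N) = 4/3 + ((N + 1)*(N + 5))/6 = 4/3 + ((1 + N)*(5 + N))/6 = 4/3 + (1 + N)*(5 + N)/6)
Q(k, R) = -⅐ (Q(k, R) = -⅐*1 = -⅐)
s = -24/7 (s = (6*(-⅐))*4 = -6/7*4 = -24/7 ≈ -3.4286)
(t*n)*s = (11*(-173))*(-24/7) = -1903*(-24/7) = 45672/7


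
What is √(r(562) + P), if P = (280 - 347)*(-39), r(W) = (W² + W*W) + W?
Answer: √634863 ≈ 796.78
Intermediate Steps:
r(W) = W + 2*W² (r(W) = (W² + W²) + W = 2*W² + W = W + 2*W²)
P = 2613 (P = -67*(-39) = 2613)
√(r(562) + P) = √(562*(1 + 2*562) + 2613) = √(562*(1 + 1124) + 2613) = √(562*1125 + 2613) = √(632250 + 2613) = √634863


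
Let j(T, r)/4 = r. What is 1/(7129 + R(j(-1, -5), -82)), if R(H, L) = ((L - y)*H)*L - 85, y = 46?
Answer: -1/202876 ≈ -4.9291e-6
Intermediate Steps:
j(T, r) = 4*r
R(H, L) = -85 + H*L*(-46 + L) (R(H, L) = ((L - 1*46)*H)*L - 85 = ((L - 46)*H)*L - 85 = ((-46 + L)*H)*L - 85 = (H*(-46 + L))*L - 85 = H*L*(-46 + L) - 85 = -85 + H*L*(-46 + L))
1/(7129 + R(j(-1, -5), -82)) = 1/(7129 + (-85 + (4*(-5))*(-82)² - 46*4*(-5)*(-82))) = 1/(7129 + (-85 - 20*6724 - 46*(-20)*(-82))) = 1/(7129 + (-85 - 134480 - 75440)) = 1/(7129 - 210005) = 1/(-202876) = -1/202876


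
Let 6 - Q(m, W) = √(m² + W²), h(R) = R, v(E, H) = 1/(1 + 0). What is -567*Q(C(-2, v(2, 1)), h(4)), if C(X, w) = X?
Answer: -3402 + 1134*√5 ≈ -866.30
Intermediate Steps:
v(E, H) = 1 (v(E, H) = 1/1 = 1)
Q(m, W) = 6 - √(W² + m²) (Q(m, W) = 6 - √(m² + W²) = 6 - √(W² + m²))
-567*Q(C(-2, v(2, 1)), h(4)) = -567*(6 - √(4² + (-2)²)) = -567*(6 - √(16 + 4)) = -567*(6 - √20) = -567*(6 - 2*√5) = -3402 + 1134*√5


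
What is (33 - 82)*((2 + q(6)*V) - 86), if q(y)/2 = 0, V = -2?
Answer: 4116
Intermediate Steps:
q(y) = 0 (q(y) = 2*0 = 0)
(33 - 82)*((2 + q(6)*V) - 86) = (33 - 82)*((2 + 0*(-2)) - 86) = -49*((2 + 0) - 86) = -49*(2 - 86) = -49*(-84) = 4116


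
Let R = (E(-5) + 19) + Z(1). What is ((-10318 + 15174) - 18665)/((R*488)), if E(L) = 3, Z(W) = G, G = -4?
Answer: -4603/2928 ≈ -1.5721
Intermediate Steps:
Z(W) = -4
R = 18 (R = (3 + 19) - 4 = 22 - 4 = 18)
((-10318 + 15174) - 18665)/((R*488)) = ((-10318 + 15174) - 18665)/((18*488)) = (4856 - 18665)/8784 = -13809*1/8784 = -4603/2928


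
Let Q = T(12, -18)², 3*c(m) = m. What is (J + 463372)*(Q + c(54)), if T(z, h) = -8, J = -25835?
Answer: 35878034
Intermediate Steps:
c(m) = m/3
Q = 64 (Q = (-8)² = 64)
(J + 463372)*(Q + c(54)) = (-25835 + 463372)*(64 + (⅓)*54) = 437537*(64 + 18) = 437537*82 = 35878034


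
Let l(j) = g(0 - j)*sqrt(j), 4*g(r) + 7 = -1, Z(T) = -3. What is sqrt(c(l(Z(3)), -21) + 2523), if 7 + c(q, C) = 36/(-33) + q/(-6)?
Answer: sqrt(2738736 + 363*I*sqrt(3))/33 ≈ 50.149 + 0.0057564*I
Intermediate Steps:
g(r) = -2 (g(r) = -7/4 + (1/4)*(-1) = -7/4 - 1/4 = -2)
l(j) = -2*sqrt(j)
c(q, C) = -89/11 - q/6 (c(q, C) = -7 + (36/(-33) + q/(-6)) = -7 + (36*(-1/33) + q*(-1/6)) = -7 + (-12/11 - q/6) = -89/11 - q/6)
sqrt(c(l(Z(3)), -21) + 2523) = sqrt((-89/11 - (-1)*sqrt(-3)/3) + 2523) = sqrt((-89/11 - (-1)*I*sqrt(3)/3) + 2523) = sqrt((-89/11 + I*sqrt(3)/3) + 2523) = sqrt(27664/11 + I*sqrt(3)/3)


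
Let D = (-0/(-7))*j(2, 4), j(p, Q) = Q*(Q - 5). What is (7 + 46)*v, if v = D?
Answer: 0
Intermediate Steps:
j(p, Q) = Q*(-5 + Q)
D = 0 (D = (-0/(-7))*(4*(-5 + 4)) = (-0*(-1)/7)*(4*(-1)) = -6*0*(-4) = 0*(-4) = 0)
v = 0
(7 + 46)*v = (7 + 46)*0 = 53*0 = 0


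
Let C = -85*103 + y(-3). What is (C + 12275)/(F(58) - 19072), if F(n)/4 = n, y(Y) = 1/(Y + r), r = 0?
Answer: -10559/56520 ≈ -0.18682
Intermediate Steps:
y(Y) = 1/Y (y(Y) = 1/(Y + 0) = 1/Y)
F(n) = 4*n
C = -26266/3 (C = -85*103 + 1/(-3) = -8755 - ⅓ = -26266/3 ≈ -8755.3)
(C + 12275)/(F(58) - 19072) = (-26266/3 + 12275)/(4*58 - 19072) = 10559/(3*(232 - 19072)) = (10559/3)/(-18840) = (10559/3)*(-1/18840) = -10559/56520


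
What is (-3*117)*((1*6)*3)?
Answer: -6318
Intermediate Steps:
(-3*117)*((1*6)*3) = -2106*3 = -351*18 = -6318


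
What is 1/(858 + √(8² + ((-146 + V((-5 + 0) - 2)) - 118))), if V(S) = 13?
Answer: 78/66941 - I*√187/736351 ≈ 0.0011652 - 1.8571e-5*I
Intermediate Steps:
1/(858 + √(8² + ((-146 + V((-5 + 0) - 2)) - 118))) = 1/(858 + √(8² + ((-146 + 13) - 118))) = 1/(858 + √(64 + (-133 - 118))) = 1/(858 + √(64 - 251)) = 1/(858 + √(-187)) = 1/(858 + I*√187)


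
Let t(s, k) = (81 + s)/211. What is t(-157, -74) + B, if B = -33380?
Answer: -7043256/211 ≈ -33380.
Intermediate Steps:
t(s, k) = 81/211 + s/211 (t(s, k) = (81 + s)*(1/211) = 81/211 + s/211)
t(-157, -74) + B = (81/211 + (1/211)*(-157)) - 33380 = (81/211 - 157/211) - 33380 = -76/211 - 33380 = -7043256/211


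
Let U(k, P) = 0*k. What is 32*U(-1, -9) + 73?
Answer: 73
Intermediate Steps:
U(k, P) = 0
32*U(-1, -9) + 73 = 32*0 + 73 = 0 + 73 = 73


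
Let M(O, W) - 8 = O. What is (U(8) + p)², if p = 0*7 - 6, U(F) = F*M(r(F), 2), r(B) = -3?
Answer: 1156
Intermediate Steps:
M(O, W) = 8 + O
U(F) = 5*F (U(F) = F*(8 - 3) = F*5 = 5*F)
p = -6 (p = 0 - 6 = -6)
(U(8) + p)² = (5*8 - 6)² = (40 - 6)² = 34² = 1156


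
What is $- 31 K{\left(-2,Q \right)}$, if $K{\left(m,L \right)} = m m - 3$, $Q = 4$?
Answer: $-31$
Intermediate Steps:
$K{\left(m,L \right)} = -3 + m^{2}$ ($K{\left(m,L \right)} = m^{2} - 3 = -3 + m^{2}$)
$- 31 K{\left(-2,Q \right)} = - 31 \left(-3 + \left(-2\right)^{2}\right) = - 31 \left(-3 + 4\right) = \left(-31\right) 1 = -31$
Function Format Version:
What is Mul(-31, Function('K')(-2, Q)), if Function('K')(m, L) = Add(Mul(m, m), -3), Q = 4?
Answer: -31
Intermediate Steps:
Function('K')(m, L) = Add(-3, Pow(m, 2)) (Function('K')(m, L) = Add(Pow(m, 2), -3) = Add(-3, Pow(m, 2)))
Mul(-31, Function('K')(-2, Q)) = Mul(-31, Add(-3, Pow(-2, 2))) = Mul(-31, Add(-3, 4)) = Mul(-31, 1) = -31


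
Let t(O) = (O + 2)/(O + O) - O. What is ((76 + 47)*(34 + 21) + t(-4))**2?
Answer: 733163929/16 ≈ 4.5823e+7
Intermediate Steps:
t(O) = -O + (2 + O)/(2*O) (t(O) = (2 + O)/((2*O)) - O = (2 + O)*(1/(2*O)) - O = (2 + O)/(2*O) - O = -O + (2 + O)/(2*O))
((76 + 47)*(34 + 21) + t(-4))**2 = ((76 + 47)*(34 + 21) + (1/2 + 1/(-4) - 1*(-4)))**2 = (123*55 + (1/2 - 1/4 + 4))**2 = (6765 + 17/4)**2 = (27077/4)**2 = 733163929/16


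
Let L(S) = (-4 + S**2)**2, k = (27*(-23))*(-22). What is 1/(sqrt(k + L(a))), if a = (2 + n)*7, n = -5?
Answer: sqrt(204631)/204631 ≈ 0.0022106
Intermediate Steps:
k = 13662 (k = -621*(-22) = 13662)
a = -21 (a = (2 - 5)*7 = -3*7 = -21)
1/(sqrt(k + L(a))) = 1/(sqrt(13662 + (-4 + (-21)**2)**2)) = 1/(sqrt(13662 + (-4 + 441)**2)) = 1/(sqrt(13662 + 437**2)) = 1/(sqrt(13662 + 190969)) = 1/(sqrt(204631)) = sqrt(204631)/204631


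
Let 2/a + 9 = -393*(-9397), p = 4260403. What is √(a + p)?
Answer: √14526203640751645014/1846506 ≈ 2064.1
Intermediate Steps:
a = 1/1846506 (a = 2/(-9 - 393*(-9397)) = 2/(-9 + 3693021) = 2/3693012 = 2*(1/3693012) = 1/1846506 ≈ 5.4156e-7)
√(a + p) = √(1/1846506 + 4260403) = √(7866859701919/1846506) = √14526203640751645014/1846506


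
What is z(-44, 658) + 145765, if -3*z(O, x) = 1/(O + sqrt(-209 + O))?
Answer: 87021709/597 + I*sqrt(253)/6567 ≈ 1.4577e+5 + 0.0024221*I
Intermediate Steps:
z(O, x) = -1/(3*(O + sqrt(-209 + O)))
z(-44, 658) + 145765 = -1/(3*(-44) + 3*sqrt(-209 - 44)) + 145765 = -1/(-132 + 3*sqrt(-253)) + 145765 = -1/(-132 + 3*(I*sqrt(253))) + 145765 = -1/(-132 + 3*I*sqrt(253)) + 145765 = 145765 - 1/(-132 + 3*I*sqrt(253))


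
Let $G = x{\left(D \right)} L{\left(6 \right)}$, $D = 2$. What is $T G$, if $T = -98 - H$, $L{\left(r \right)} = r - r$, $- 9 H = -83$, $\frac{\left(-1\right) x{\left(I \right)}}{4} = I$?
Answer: $0$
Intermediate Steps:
$x{\left(I \right)} = - 4 I$
$H = \frac{83}{9}$ ($H = \left(- \frac{1}{9}\right) \left(-83\right) = \frac{83}{9} \approx 9.2222$)
$L{\left(r \right)} = 0$
$T = - \frac{965}{9}$ ($T = -98 - \frac{83}{9} = - \frac{965}{9} \approx -107.22$)
$G = 0$ ($G = \left(-4\right) 2 \cdot 0 = \left(-8\right) 0 = 0$)
$T G = \left(- \frac{965}{9}\right) 0 = 0$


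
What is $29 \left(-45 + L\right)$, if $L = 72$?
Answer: $783$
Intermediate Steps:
$29 \left(-45 + L\right) = 29 \left(-45 + 72\right) = 29 \cdot 27 = 783$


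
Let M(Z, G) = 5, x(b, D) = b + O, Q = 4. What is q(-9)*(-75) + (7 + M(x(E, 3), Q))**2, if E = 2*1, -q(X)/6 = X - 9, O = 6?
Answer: -7956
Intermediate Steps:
q(X) = 54 - 6*X (q(X) = -6*(X - 9) = -6*(-9 + X) = 54 - 6*X)
E = 2
x(b, D) = 6 + b (x(b, D) = b + 6 = 6 + b)
q(-9)*(-75) + (7 + M(x(E, 3), Q))**2 = (54 - 6*(-9))*(-75) + (7 + 5)**2 = (54 + 54)*(-75) + 12**2 = 108*(-75) + 144 = -8100 + 144 = -7956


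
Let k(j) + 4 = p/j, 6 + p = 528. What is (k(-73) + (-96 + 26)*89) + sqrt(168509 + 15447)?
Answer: -455604/73 + 2*sqrt(45989) ≈ -5812.3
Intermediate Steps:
p = 522 (p = -6 + 528 = 522)
k(j) = -4 + 522/j
(k(-73) + (-96 + 26)*89) + sqrt(168509 + 15447) = ((-4 + 522/(-73)) + (-96 + 26)*89) + sqrt(168509 + 15447) = ((-4 + 522*(-1/73)) - 70*89) + sqrt(183956) = ((-4 - 522/73) - 6230) + 2*sqrt(45989) = (-814/73 - 6230) + 2*sqrt(45989) = -455604/73 + 2*sqrt(45989)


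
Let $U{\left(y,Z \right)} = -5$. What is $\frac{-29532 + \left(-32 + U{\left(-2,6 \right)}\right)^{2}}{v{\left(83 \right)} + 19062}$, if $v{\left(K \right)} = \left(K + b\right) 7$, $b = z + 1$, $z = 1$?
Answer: $- \frac{28163}{19657} \approx -1.4327$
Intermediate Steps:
$b = 2$ ($b = 1 + 1 = 2$)
$v{\left(K \right)} = 14 + 7 K$ ($v{\left(K \right)} = \left(K + 2\right) 7 = \left(2 + K\right) 7 = 14 + 7 K$)
$\frac{-29532 + \left(-32 + U{\left(-2,6 \right)}\right)^{2}}{v{\left(83 \right)} + 19062} = \frac{-29532 + \left(-32 - 5\right)^{2}}{\left(14 + 7 \cdot 83\right) + 19062} = \frac{-29532 + \left(-37\right)^{2}}{\left(14 + 581\right) + 19062} = \frac{-29532 + 1369}{595 + 19062} = - \frac{28163}{19657}$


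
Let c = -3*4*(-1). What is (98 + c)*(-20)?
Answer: -2200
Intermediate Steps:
c = 12 (c = -12*(-1) = 12)
(98 + c)*(-20) = (98 + 12)*(-20) = 110*(-20) = -2200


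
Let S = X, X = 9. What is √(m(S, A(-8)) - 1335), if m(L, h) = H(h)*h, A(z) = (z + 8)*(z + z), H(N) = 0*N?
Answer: I*√1335 ≈ 36.538*I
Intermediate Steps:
H(N) = 0
A(z) = 2*z*(8 + z) (A(z) = (8 + z)*(2*z) = 2*z*(8 + z))
S = 9
m(L, h) = 0 (m(L, h) = 0*h = 0)
√(m(S, A(-8)) - 1335) = √(0 - 1335) = √(-1335) = I*√1335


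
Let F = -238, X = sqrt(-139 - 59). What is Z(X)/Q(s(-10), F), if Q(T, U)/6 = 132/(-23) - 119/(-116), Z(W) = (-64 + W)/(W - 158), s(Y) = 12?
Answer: -59798/4127115 + 2726*I*sqrt(22)/6878525 ≈ -0.014489 + 0.0018588*I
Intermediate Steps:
X = 3*I*sqrt(22) (X = sqrt(-198) = 3*I*sqrt(22) ≈ 14.071*I)
Z(W) = (-64 + W)/(-158 + W)
Q(T, U) = -37725/1334 (Q(T, U) = 6*(132/(-23) - 119/(-116)) = 6*(132*(-1/23) - 119*(-1/116)) = 6*(-132/23 + 119/116) = 6*(-12575/2668) = -37725/1334)
Z(X)/Q(s(-10), F) = ((-64 + 3*I*sqrt(22))/(-158 + 3*I*sqrt(22)))/(-37725/1334) = ((-64 + 3*I*sqrt(22))/(-158 + 3*I*sqrt(22)))*(-1334/37725) = -1334*(-64 + 3*I*sqrt(22))/(37725*(-158 + 3*I*sqrt(22)))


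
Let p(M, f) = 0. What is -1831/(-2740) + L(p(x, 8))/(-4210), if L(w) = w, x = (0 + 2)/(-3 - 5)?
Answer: 1831/2740 ≈ 0.66825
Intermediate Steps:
x = -1/4 (x = 2/(-8) = 2*(-1/8) = -1/4 ≈ -0.25000)
-1831/(-2740) + L(p(x, 8))/(-4210) = -1831/(-2740) + 0/(-4210) = -1831*(-1/2740) + 0*(-1/4210) = 1831/2740 + 0 = 1831/2740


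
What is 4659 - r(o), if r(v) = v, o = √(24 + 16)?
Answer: 4659 - 2*√10 ≈ 4652.7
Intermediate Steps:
o = 2*√10 (o = √40 = 2*√10 ≈ 6.3246)
4659 - r(o) = 4659 - 2*√10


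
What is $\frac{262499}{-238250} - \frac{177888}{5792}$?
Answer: $- \frac{1371944069}{43123250} \approx -31.814$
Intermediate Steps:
$\frac{262499}{-238250} - \frac{177888}{5792} = 262499 \left(- \frac{1}{238250}\right) - \frac{5559}{181} = - \frac{262499}{238250} - \frac{5559}{181} = - \frac{1371944069}{43123250}$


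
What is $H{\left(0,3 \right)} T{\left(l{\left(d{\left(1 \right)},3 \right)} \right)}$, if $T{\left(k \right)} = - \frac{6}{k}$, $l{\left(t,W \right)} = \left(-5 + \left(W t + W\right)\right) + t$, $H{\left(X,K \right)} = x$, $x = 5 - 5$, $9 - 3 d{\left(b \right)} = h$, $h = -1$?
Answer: $0$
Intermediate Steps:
$d{\left(b \right)} = \frac{10}{3}$ ($d{\left(b \right)} = 3 - - \frac{1}{3} = 3 + \frac{1}{3} = \frac{10}{3}$)
$x = 0$ ($x = 5 - 5 = 0$)
$H{\left(X,K \right)} = 0$
$l{\left(t,W \right)} = -5 + W + t + W t$ ($l{\left(t,W \right)} = \left(-5 + \left(W + W t\right)\right) + t = \left(-5 + W + W t\right) + t = -5 + W + t + W t$)
$H{\left(0,3 \right)} T{\left(l{\left(d{\left(1 \right)},3 \right)} \right)} = 0 \left(- \frac{6}{-5 + 3 + \frac{10}{3} + 3 \cdot \frac{10}{3}}\right) = 0 \left(- \frac{6}{-5 + 3 + \frac{10}{3} + 10}\right) = 0 \left(- \frac{6}{\frac{34}{3}}\right) = 0 \left(\left(-6\right) \frac{3}{34}\right) = 0 \left(- \frac{9}{17}\right) = 0$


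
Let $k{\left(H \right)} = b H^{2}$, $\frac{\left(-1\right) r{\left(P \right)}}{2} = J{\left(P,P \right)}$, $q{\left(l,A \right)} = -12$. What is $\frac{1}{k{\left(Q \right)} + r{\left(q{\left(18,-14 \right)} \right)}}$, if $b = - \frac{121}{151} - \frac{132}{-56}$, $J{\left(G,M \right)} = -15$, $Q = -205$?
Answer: $\frac{2114}{138283645} \approx 1.5287 \cdot 10^{-5}$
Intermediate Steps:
$r{\left(P \right)} = 30$ ($r{\left(P \right)} = \left(-2\right) \left(-15\right) = 30$)
$b = \frac{3289}{2114}$ ($b = \left(-121\right) \frac{1}{151} - - \frac{33}{14} = - \frac{121}{151} + \frac{33}{14} = \frac{3289}{2114} \approx 1.5558$)
$k{\left(H \right)} = \frac{3289 H^{2}}{2114}$
$\frac{1}{k{\left(Q \right)} + r{\left(q{\left(18,-14 \right)} \right)}} = \frac{1}{\frac{3289 \left(-205\right)^{2}}{2114} + 30} = \frac{1}{\frac{3289}{2114} \cdot 42025 + 30} = \frac{1}{\frac{138220225}{2114} + 30} = \frac{1}{\frac{138283645}{2114}} = \frac{2114}{138283645}$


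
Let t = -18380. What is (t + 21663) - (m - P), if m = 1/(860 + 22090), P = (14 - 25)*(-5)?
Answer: 76607099/22950 ≈ 3338.0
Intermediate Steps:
P = 55 (P = -11*(-5) = 55)
m = 1/22950 ≈ 4.3573e-5
(t + 21663) - (m - P) = (-18380 + 21663) - (1/22950 - 1*55) = 3283 - (1/22950 - 55) = 3283 - 1*(-1262249/22950) = 3283 + 1262249/22950 = 76607099/22950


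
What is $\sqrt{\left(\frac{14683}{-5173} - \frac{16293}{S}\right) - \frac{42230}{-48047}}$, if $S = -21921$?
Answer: $\frac{4 i \sqrt{250715390809580281549342}}{1816133886217} \approx 1.1028 i$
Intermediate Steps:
$\sqrt{\left(\frac{14683}{-5173} - \frac{16293}{S}\right) - \frac{42230}{-48047}} = \sqrt{\left(\frac{14683}{-5173} - \frac{16293}{-21921}\right) - \frac{42230}{-48047}} = \sqrt{\left(14683 \left(- \frac{1}{5173}\right) - - \frac{5431}{7307}\right) - - \frac{42230}{48047}} = \sqrt{\left(- \frac{14683}{5173} + \frac{5431}{7307}\right) + \frac{42230}{48047}} = \sqrt{- \frac{79194118}{37799111} + \frac{42230}{48047}} = \sqrt{- \frac{2208783330016}{1816133886217}} = \frac{4 i \sqrt{250715390809580281549342}}{1816133886217}$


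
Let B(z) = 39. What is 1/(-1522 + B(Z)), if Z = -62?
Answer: -1/1483 ≈ -0.00067431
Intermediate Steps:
1/(-1522 + B(Z)) = 1/(-1522 + 39) = 1/(-1483) = -1/1483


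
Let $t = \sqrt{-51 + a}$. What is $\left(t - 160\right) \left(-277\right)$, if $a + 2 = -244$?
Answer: $44320 - 831 i \sqrt{33} \approx 44320.0 - 4773.7 i$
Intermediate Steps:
$a = -246$ ($a = -2 - 244 = -246$)
$t = 3 i \sqrt{33}$ ($t = \sqrt{-51 - 246} = \sqrt{-297} = 3 i \sqrt{33} \approx 17.234 i$)
$\left(t - 160\right) \left(-277\right) = \left(3 i \sqrt{33} - 160\right) \left(-277\right) = \left(-160 + 3 i \sqrt{33}\right) \left(-277\right) = 44320 - 831 i \sqrt{33}$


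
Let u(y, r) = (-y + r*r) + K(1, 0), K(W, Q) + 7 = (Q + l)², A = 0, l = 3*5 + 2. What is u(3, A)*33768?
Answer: 9421272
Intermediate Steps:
l = 17 (l = 15 + 2 = 17)
K(W, Q) = -7 + (17 + Q)² (K(W, Q) = -7 + (Q + 17)² = -7 + (17 + Q)²)
u(y, r) = 282 + r² - y (u(y, r) = (-y + r*r) + (-7 + (17 + 0)²) = (-y + r²) + (-7 + 17²) = (r² - y) + (-7 + 289) = (r² - y) + 282 = 282 + r² - y)
u(3, A)*33768 = (282 + 0² - 1*3)*33768 = (282 + 0 - 3)*33768 = 279*33768 = 9421272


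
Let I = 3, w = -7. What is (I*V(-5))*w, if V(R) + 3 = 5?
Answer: -42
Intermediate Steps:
V(R) = 2 (V(R) = -3 + 5 = 2)
(I*V(-5))*w = (3*2)*(-7) = 6*(-7) = -42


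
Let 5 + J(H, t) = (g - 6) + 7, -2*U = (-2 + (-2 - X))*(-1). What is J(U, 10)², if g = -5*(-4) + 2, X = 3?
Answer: 324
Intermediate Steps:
g = 22 (g = 20 + 2 = 22)
U = -7/2 (U = -(-2 + (-2 - 1*3))*(-1)/2 = -(-2 + (-2 - 3))*(-1)/2 = -(-2 - 5)*(-1)/2 = -(-7)*(-1)/2 = -½*7 = -7/2 ≈ -3.5000)
J(H, t) = 18 (J(H, t) = -5 + ((22 - 6) + 7) = -5 + (16 + 7) = -5 + 23 = 18)
J(U, 10)² = 18² = 324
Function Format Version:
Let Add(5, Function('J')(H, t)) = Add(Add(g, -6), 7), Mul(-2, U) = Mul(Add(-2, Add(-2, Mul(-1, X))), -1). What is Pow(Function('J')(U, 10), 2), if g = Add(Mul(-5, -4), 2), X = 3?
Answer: 324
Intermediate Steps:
g = 22 (g = Add(20, 2) = 22)
U = Rational(-7, 2) (U = Mul(Rational(-1, 2), Mul(Add(-2, Add(-2, Mul(-1, 3))), -1)) = Mul(Rational(-1, 2), Mul(Add(-2, Add(-2, -3)), -1)) = Mul(Rational(-1, 2), Mul(Add(-2, -5), -1)) = Mul(Rational(-1, 2), Mul(-7, -1)) = Mul(Rational(-1, 2), 7) = Rational(-7, 2) ≈ -3.5000)
Function('J')(H, t) = 18 (Function('J')(H, t) = Add(-5, Add(Add(22, -6), 7)) = Add(-5, Add(16, 7)) = Add(-5, 23) = 18)
Pow(Function('J')(U, 10), 2) = Pow(18, 2) = 324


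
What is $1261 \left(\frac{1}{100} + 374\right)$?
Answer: $\frac{47162661}{100} \approx 4.7163 \cdot 10^{5}$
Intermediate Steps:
$1261 \left(\frac{1}{100} + 374\right) = 1261 \cdot \frac{37401}{100} = \frac{47162661}{100}$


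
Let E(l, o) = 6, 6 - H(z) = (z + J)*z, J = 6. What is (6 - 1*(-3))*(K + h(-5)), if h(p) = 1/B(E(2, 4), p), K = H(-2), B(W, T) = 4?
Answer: 513/4 ≈ 128.25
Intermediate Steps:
H(z) = 6 - z*(6 + z) (H(z) = 6 - (z + 6)*z = 6 - (6 + z)*z = 6 - z*(6 + z))
K = 14 (K = 6 - 1*(-2)**2 - 6*(-2) = 6 - 1*4 + 12 = 6 - 4 + 12 = 14)
h(p) = 1/4
(6 - 1*(-3))*(K + h(-5)) = (6 - 1*(-3))*(14 + 1/4) = (6 + 3)*(57/4) = 9*(57/4) = 513/4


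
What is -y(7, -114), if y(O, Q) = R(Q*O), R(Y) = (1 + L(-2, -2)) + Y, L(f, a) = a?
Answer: 799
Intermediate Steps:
R(Y) = -1 + Y (R(Y) = (1 - 2) + Y = -1 + Y)
y(O, Q) = -1 + O*Q (y(O, Q) = -1 + Q*O = -1 + O*Q)
-y(7, -114) = -(-1 + 7*(-114)) = -(-1 - 798) = -1*(-799) = 799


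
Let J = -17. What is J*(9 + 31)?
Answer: -680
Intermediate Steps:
J*(9 + 31) = -17*(9 + 31) = -17*40 = -680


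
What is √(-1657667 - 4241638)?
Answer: I*√5899305 ≈ 2428.8*I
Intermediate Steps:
√(-1657667 - 4241638) = √(-5899305) = I*√5899305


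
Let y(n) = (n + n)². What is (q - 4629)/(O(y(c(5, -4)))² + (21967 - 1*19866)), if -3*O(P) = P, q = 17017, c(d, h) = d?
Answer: 111492/28909 ≈ 3.8567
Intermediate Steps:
y(n) = 4*n² (y(n) = (2*n)² = 4*n²)
O(P) = -P/3
(q - 4629)/(O(y(c(5, -4)))² + (21967 - 1*19866)) = (17017 - 4629)/((-4*5²/3)² + (21967 - 1*19866)) = 12388/((-4*25/3)² + (21967 - 19866)) = 12388/((-⅓*100)² + 2101) = 12388/((-100/3)² + 2101) = 12388/(10000/9 + 2101) = 12388/(28909/9) = 12388*(9/28909) = 111492/28909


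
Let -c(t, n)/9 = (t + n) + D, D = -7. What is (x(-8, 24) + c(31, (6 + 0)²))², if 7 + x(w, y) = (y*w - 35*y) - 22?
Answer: 2563201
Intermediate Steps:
x(w, y) = -29 - 35*y + w*y (x(w, y) = -7 + ((y*w - 35*y) - 22) = -7 + ((w*y - 35*y) - 22) = -7 + ((-35*y + w*y) - 22) = -7 + (-22 - 35*y + w*y) = -29 - 35*y + w*y)
c(t, n) = 63 - 9*n - 9*t (c(t, n) = -9*((t + n) - 7) = -9*((n + t) - 7) = -9*(-7 + n + t) = 63 - 9*n - 9*t)
(x(-8, 24) + c(31, (6 + 0)²))² = ((-29 - 35*24 - 8*24) + (63 - 9*(6 + 0)² - 9*31))² = ((-29 - 840 - 192) + (63 - 9*6² - 279))² = (-1061 + (63 - 9*36 - 279))² = (-1061 + (63 - 324 - 279))² = (-1061 - 540)² = (-1601)² = 2563201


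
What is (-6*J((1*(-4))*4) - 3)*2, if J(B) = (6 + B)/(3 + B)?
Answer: -198/13 ≈ -15.231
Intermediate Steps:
J(B) = (6 + B)/(3 + B)
(-6*J((1*(-4))*4) - 3)*2 = (-6*(6 + (1*(-4))*4)/(3 + (1*(-4))*4) - 3)*2 = (-6*(6 - 4*4)/(3 - 4*4) - 3)*2 = (-6*(6 - 16)/(3 - 16) - 3)*2 = (-6*(-10)/(-13) - 3)*2 = (-(-6)*(-10)/13 - 3)*2 = (-6*10/13 - 3)*2 = (-60/13 - 3)*2 = -99/13*2 = -198/13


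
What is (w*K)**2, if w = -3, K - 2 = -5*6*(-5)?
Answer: 207936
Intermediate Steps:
K = 152 (K = 2 - 5*6*(-5) = 2 - 30*(-5) = 2 + 150 = 152)
(w*K)**2 = (-3*152)**2 = (-456)**2 = 207936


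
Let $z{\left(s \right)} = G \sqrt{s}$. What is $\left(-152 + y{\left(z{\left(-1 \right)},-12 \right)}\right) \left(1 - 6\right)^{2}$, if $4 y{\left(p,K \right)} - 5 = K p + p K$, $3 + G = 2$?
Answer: $- \frac{15075}{4} + 150 i \approx -3768.8 + 150.0 i$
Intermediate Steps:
$G = -1$ ($G = -3 + 2 = -1$)
$z{\left(s \right)} = - \sqrt{s}$
$y{\left(p,K \right)} = \frac{5}{4} + \frac{K p}{2}$ ($y{\left(p,K \right)} = \frac{5}{4} + \frac{K p + p K}{4} = \frac{5}{4} + \frac{K p + K p}{4} = \frac{5}{4} + \frac{2 K p}{4} = \frac{5}{4} + \frac{K p}{2}$)
$\left(-152 + y{\left(z{\left(-1 \right)},-12 \right)}\right) \left(1 - 6\right)^{2} = \left(-152 + \left(\frac{5}{4} + \frac{1}{2} \left(-12\right) \left(- \sqrt{-1}\right)\right)\right) \left(1 - 6\right)^{2} = \left(-152 + \left(\frac{5}{4} + \frac{1}{2} \left(-12\right) \left(- i\right)\right)\right) \left(-5\right)^{2} = \left(-152 + \left(\frac{5}{4} + 6 i\right)\right) 25 = \left(- \frac{603}{4} + 6 i\right) 25 = - \frac{15075}{4} + 150 i$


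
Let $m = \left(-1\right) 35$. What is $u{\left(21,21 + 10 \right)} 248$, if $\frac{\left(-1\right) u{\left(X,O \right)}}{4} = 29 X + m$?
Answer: $-569408$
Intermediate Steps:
$m = -35$
$u{\left(X,O \right)} = 140 - 116 X$ ($u{\left(X,O \right)} = - 4 \left(29 X - 35\right) = - 4 \left(-35 + 29 X\right) = 140 - 116 X$)
$u{\left(21,21 + 10 \right)} 248 = \left(140 - 2436\right) 248 = \left(-2296\right) 248 = -569408$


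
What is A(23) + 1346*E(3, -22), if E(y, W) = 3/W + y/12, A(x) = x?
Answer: 3871/22 ≈ 175.95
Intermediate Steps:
E(y, W) = 3/W + y/12 (E(y, W) = 3/W + y*(1/12) = 3/W + y/12)
A(23) + 1346*E(3, -22) = 23 + 1346*(3/(-22) + (1/12)*3) = 23 + 1346*(3*(-1/22) + 1/4) = 23 + 1346*(-3/22 + 1/4) = 23 + 1346*(5/44) = 23 + 3365/22 = 3871/22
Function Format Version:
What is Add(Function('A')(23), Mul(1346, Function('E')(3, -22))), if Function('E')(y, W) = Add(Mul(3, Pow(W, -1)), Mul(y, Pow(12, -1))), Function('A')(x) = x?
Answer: Rational(3871, 22) ≈ 175.95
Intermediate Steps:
Function('E')(y, W) = Add(Mul(3, Pow(W, -1)), Mul(Rational(1, 12), y)) (Function('E')(y, W) = Add(Mul(3, Pow(W, -1)), Mul(y, Rational(1, 12))) = Add(Mul(3, Pow(W, -1)), Mul(Rational(1, 12), y)))
Add(Function('A')(23), Mul(1346, Function('E')(3, -22))) = Add(23, Mul(1346, Add(Mul(3, Pow(-22, -1)), Mul(Rational(1, 12), 3)))) = Add(23, Mul(1346, Add(Mul(3, Rational(-1, 22)), Rational(1, 4)))) = Add(23, Mul(1346, Add(Rational(-3, 22), Rational(1, 4)))) = Add(23, Mul(1346, Rational(5, 44))) = Add(23, Rational(3365, 22)) = Rational(3871, 22)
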